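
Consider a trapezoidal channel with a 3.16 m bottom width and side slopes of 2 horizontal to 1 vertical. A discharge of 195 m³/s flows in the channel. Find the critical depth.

y_c = 3.84 m

At critical depth, Q² T / (g A³) = 1, i.e. A³/T = Q²/g = 195²/9.81 = 3876.
Trying y = 2.99 m: A³/T = 1350 — too small.
Trying y = 4.16 m: A³/T = 5501 — too large.
Trying y = 3.84 m: A³/T = 3894 — close enough.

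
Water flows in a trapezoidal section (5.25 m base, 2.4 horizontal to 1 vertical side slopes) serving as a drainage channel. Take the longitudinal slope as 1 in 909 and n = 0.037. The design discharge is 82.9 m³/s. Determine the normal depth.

y_n = 3.81 m

Manning's equation rearranged: A R^(2/3) = nQ / (1·√S) = 0.037 × 82.9 / (√0.0011) = 92.48.
Try y = 2.83 m: A R^(2/3) = 48.67 — short.
Try y = 4.55 m: A R^(2/3) = 137.1 — over.
Try y = 3.81 m: A R^(2/3) = 92.43 — matches.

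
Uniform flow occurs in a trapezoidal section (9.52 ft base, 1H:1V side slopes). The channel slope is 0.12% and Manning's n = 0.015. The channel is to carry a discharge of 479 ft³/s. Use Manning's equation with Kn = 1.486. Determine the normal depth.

y_n = 4.75 ft

Manning's equation rearranged: A R^(2/3) = nQ / (1.486·√S) = 0.015 × 479 / (1.486 × √0.0012) = 139.6.
Trying y = 3.92 ft: A R^(2/3) = 98.51 — low.
Trying y = 5.91 ft: A R^(2/3) = 209.2 — high.
Trying y = 4.75 ft: A R^(2/3) = 139.5 — matches.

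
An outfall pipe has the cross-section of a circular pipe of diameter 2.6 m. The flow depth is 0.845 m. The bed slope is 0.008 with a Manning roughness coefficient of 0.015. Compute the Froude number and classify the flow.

supercritical

For a circular section of diameter D = 2.6 m at depth y = 0.845 m, the central angle is θ = 2 arccos(1 − 2y/D) = 2.426 rad. Then A = (D²/8)(θ − sin θ) = 1.496 m² and P = Dθ/2 = 3.154 m.
Hydraulic radius R = A/P = 1.496/3.154 = 0.4743 m.
V = (1/n) R^(2/3) √S = (1/0.015) × 0.4743^(2/3) × √0.008 = 3.627 m/s. Hydraulic depth D_h = A/T = 1.496/2.436 = 0.6143 m.
Froude number Fr = V/√(g·D_h) = 3.627/√(9.81×0.6143) = 1.48, which is greater than 1, so the flow is supercritical.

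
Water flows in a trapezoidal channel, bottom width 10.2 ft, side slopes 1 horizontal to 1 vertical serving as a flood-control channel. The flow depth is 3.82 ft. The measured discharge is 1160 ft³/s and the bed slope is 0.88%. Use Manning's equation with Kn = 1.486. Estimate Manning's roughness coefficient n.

n = 0.012

With bottom width b = 10.2 ft and side slope z = 1: A = (b + zy)y = (10.2 + 1×3.82)×3.82 = 53.56 ft²; P = b + 2y√(1+z²) = 10.2 + 2×3.82×1.414 = 21 ft.
Hydraulic radius R = A/P = 53.56/21 = 2.55 ft.
Rearranging Manning's equation: n = (1.486/Q) A R^(2/3) S^(1/2) = (1.486/1160) × 53.56 × 2.55^(2/3) × √0.0088 = 0.012.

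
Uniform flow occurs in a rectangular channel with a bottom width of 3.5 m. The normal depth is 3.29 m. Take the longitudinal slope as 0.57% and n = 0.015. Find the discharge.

Flow area A = b·y = 3.5 × 3.29 = 11.52 m². Wetted perimeter P = b + 2y = 3.5 + 2×3.29 = 10.08 m.
Hydraulic radius R = A/P = 11.52/10.08 = 1.142 m.
Manning's equation: Q = (1/n) A R^(2/3) S^(1/2) = (1/0.015) × 11.52 × 1.142^(2/3) × 0.0057^(1/2) = 63.3 m³/s.

Q = 63.3 m³/s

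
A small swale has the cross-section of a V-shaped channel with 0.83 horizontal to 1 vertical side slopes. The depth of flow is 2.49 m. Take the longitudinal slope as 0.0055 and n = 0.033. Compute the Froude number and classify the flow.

subcritical

For a triangular section with side slope z = 0.83: A = zy² = 0.83×2.49² = 5.146 m²; P = 2y√(1+z²) = 2×2.49×1.3 = 6.472 m.
Hydraulic radius R = A/P = 5.146/6.472 = 0.7951 m.
V = (1/n) R^(2/3) √S = (1/0.033) × 0.7951^(2/3) × √0.0055 = 1.929 m/s. Hydraulic depth D_h = A/T = 5.146/4.133 = 1.245 m.
Froude number Fr = V/√(g·D_h) = 1.929/√(9.81×1.245) = 0.552, which is less than 1, so the flow is subcritical.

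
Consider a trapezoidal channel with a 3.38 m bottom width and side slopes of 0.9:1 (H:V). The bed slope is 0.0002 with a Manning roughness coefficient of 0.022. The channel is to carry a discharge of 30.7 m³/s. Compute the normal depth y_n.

Manning's equation rearranged: A R^(2/3) = nQ / (1·√S) = 0.022 × 30.7 / (√0.0002) = 47.76.
Trying y = 5.31 m: A R^(2/3) = 78.78 — too large.
Trying y = 2.88 m: A R^(2/3) = 22.99 — too small.
Trying y = 4.17 m: A R^(2/3) = 47.8 — matches.

y_n = 4.17 m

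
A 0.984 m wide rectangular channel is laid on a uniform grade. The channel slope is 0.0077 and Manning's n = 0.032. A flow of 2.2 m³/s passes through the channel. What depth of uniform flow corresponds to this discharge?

Manning's equation rearranged: A R^(2/3) = nQ / (1·√S) = 0.032 × 2.2 / (√0.0077) = 0.8023.
At y = 1.91 m: A R^(2/3) = 1.005 — high.
At y = 1.12 m: A R^(2/3) = 0.5388 — low.
At y = 1.57 m: A R^(2/3) = 0.8028 — matches.

y_n = 1.57 m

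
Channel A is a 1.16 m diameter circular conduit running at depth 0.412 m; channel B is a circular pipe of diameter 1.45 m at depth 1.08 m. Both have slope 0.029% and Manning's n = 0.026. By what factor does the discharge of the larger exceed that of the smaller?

Channel A: For a circular section of diameter D = 1.16 m at depth y = 0.412 m, the central angle is θ = 2 arccos(1 − 2y/D) = 2.554 rad. Then A = (D²/8)(θ − sin θ) = 0.3363 m² and P = Dθ/2 = 1.481 m. Hydraulic radius R = A/P = 0.3363/1.481 = 0.227 m. Q_A = (1/0.026)·0.3363·0.227^(2/3)·√0.00029 = 0.08197 m³/s.
Channel B: For a circular section of diameter D = 1.45 m at depth y = 1.08 m, the central angle is θ = 2 arccos(1 − 2y/D) = 4.165 rad. Then A = (D²/8)(θ − sin θ) = 1.319 m² and P = Dθ/2 = 3.02 m. Hydraulic radius R = A/P = 1.319/3.02 = 0.4368 m. Q_B = (1/0.026)·1.319·0.4368^(2/3)·√0.00029 = 0.4974 m³/s.
The larger discharge is 0.4974 m³/s and the smaller is 0.08197 m³/s; the ratio is 6.07.

6.07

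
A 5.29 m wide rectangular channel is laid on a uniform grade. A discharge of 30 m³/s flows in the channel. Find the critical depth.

y_c = 1.49 m

For a rectangular channel, critical depth y_c = (q²/g)^(1/3) where q = Q/b = 30/5.29 = 5.671 m²/s.
So y_c = (5.671²/9.81)^(1/3) = 1.49 m.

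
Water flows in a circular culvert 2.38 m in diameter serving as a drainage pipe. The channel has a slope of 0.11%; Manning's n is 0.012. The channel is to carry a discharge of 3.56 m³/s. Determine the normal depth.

Manning's equation rearranged: A R^(2/3) = nQ / (1·√S) = 0.012 × 3.56 / (√0.0011) = 1.288.
Trying y = 0.923 m: A R^(2/3) = 1.002 — low.
Trying y = 1.22 m: A R^(2/3) = 1.641 — high.
Trying y = 1.06 m: A R^(2/3) = 1.287 — matches.

y_n = 1.06 m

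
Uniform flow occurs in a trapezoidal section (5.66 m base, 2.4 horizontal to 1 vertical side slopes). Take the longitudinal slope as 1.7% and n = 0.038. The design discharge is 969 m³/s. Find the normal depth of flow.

y_n = 6.17 m

Manning's equation rearranged: A R^(2/3) = nQ / (1·√S) = 0.038 × 969 / (√0.017) = 282.4.
Trying y = 7.7 m: A R^(2/3) = 473.6 — over.
Trying y = 4.55 m: A R^(2/3) = 141.7 — short.
Trying y = 6.17 m: A R^(2/3) = 282.5 — ≈ 282.4.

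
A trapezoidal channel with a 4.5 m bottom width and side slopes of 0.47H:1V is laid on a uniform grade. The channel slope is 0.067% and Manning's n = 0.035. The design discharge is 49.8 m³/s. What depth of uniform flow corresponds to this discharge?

Manning's equation rearranged: A R^(2/3) = nQ / (1·√S) = 0.035 × 49.8 / (√0.00067) = 67.34.
At y = 4.58 m: A R^(2/3) = 49.71 — low.
At y = 6.25 m: A R^(2/3) = 86.5 — high.
At y = 5.44 m: A R^(2/3) = 67.35 — ≈ 67.34.

y_n = 5.44 m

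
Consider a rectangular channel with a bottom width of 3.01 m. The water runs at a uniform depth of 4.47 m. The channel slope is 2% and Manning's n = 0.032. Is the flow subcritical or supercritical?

Flow area A = b·y = 3.01 × 4.47 = 13.45 m². Wetted perimeter P = b + 2y = 3.01 + 2×4.47 = 11.95 m.
Hydraulic radius R = A/P = 13.45/11.95 = 1.126 m.
V = (1/n) R^(2/3) √S = (1/0.032) × 1.126^(2/3) × √0.02 = 4.783 m/s. Hydraulic depth D_h = A/T = 13.45/3.01 = 4.47 m.
Froude number Fr = V/√(g·D_h) = 4.783/√(9.81×4.47) = 0.722, which is less than 1, so the flow is subcritical.

subcritical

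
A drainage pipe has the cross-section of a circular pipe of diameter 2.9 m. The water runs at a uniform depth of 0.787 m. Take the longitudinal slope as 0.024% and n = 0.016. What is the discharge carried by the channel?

Q = 0.831 m³/s

For a circular section of diameter D = 2.9 m at depth y = 0.787 m, the central angle is θ = 2 arccos(1 − 2y/D) = 2.192 rad. Then A = (D²/8)(θ − sin θ) = 1.449 m² and P = Dθ/2 = 3.178 m.
Hydraulic radius R = A/P = 1.449/3.178 = 0.456 m.
Manning's equation: Q = (1/n) A R^(2/3) S^(1/2) = (1/0.016) × 1.449 × 0.456^(2/3) × 0.00024^(1/2) = 0.831 m³/s.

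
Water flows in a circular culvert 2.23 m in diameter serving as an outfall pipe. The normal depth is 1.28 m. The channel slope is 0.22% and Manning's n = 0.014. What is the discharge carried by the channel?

Q = 5.56 m³/s

For a circular section of diameter D = 2.23 m at depth y = 1.28 m, the central angle is θ = 2 arccos(1 − 2y/D) = 3.439 rad. Then A = (D²/8)(θ − sin θ) = 2.319 m² and P = Dθ/2 = 3.834 m.
Hydraulic radius R = A/P = 2.319/3.834 = 0.605 m.
Manning's equation: Q = (1/n) A R^(2/3) S^(1/2) = (1/0.014) × 2.319 × 0.605^(2/3) × 0.0022^(1/2) = 5.56 m³/s.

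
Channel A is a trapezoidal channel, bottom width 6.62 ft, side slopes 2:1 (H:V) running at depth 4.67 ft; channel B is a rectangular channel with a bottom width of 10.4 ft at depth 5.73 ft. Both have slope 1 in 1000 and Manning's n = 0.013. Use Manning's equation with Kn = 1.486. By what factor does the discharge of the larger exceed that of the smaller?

1.25

Channel A: With bottom width b = 6.62 ft and side slope z = 2: A = (b + zy)y = (6.62 + 2×4.67)×4.67 = 74.53 ft²; P = b + 2y√(1+z²) = 6.62 + 2×4.67×2.236 = 27.5 ft. Hydraulic radius R = A/P = 74.53/27.5 = 2.71 ft. Q_A = (1.486/0.013)·74.53·2.71^(2/3)·√0.001 = 523.7 ft³/s.
Channel B: Flow area A = b·y = 10.4 × 5.73 = 59.59 ft². Wetted perimeter P = b + 2y = 10.4 + 2×5.73 = 21.86 ft. Hydraulic radius R = A/P = 59.59/21.86 = 2.726 ft. Q_B = (1.486/0.013)·59.59·2.726^(2/3)·√0.001 = 420.4 ft³/s.
The larger discharge is 523.7 ft³/s and the smaller is 420.4 ft³/s; the ratio is 1.25.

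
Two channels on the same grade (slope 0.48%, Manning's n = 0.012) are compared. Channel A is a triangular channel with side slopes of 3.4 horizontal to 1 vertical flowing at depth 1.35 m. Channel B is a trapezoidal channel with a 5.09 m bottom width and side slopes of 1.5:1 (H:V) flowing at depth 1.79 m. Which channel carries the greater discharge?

channel B

Channel A: For a triangular section with side slope z = 3.4: A = zy² = 3.4×1.35² = 6.197 m²; P = 2y√(1+z²) = 2×1.35×3.544 = 9.569 m. Hydraulic radius R = A/P = 6.197/9.569 = 0.6476 m. Q_A = (1/0.012)·6.197·0.6476^(2/3)·√0.0048 = 26.78 m³/s.
Channel B: With bottom width b = 5.09 m and side slope z = 1.5: A = (b + zy)y = (5.09 + 1.5×1.79)×1.79 = 13.92 m²; P = b + 2y√(1+z²) = 5.09 + 2×1.79×1.803 = 11.54 m. Hydraulic radius R = A/P = 13.92/11.54 = 1.206 m. Q_B = (1/0.012)·13.92·1.206^(2/3)·√0.0048 = 91.02 m³/s.
Q_A = 26.78 m³/s vs Q_B = 91.02 m³/s, so channel B carries more.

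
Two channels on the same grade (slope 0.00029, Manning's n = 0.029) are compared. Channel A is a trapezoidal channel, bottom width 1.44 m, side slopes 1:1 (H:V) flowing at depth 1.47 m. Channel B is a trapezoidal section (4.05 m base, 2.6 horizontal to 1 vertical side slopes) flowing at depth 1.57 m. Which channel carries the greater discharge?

Channel A: With bottom width b = 1.44 m and side slope z = 1: A = (b + zy)y = (1.44 + 1×1.47)×1.47 = 4.278 m²; P = b + 2y√(1+z²) = 1.44 + 2×1.47×1.414 = 5.598 m. Hydraulic radius R = A/P = 4.278/5.598 = 0.7642 m. Q_A = (1/0.029)·4.278·0.7642^(2/3)·√0.00029 = 2.1 m³/s.
Channel B: With bottom width b = 4.05 m and side slope z = 2.6: A = (b + zy)y = (4.05 + 2.6×1.57)×1.57 = 12.77 m²; P = b + 2y√(1+z²) = 4.05 + 2×1.57×2.786 = 12.8 m. Hydraulic radius R = A/P = 12.77/12.8 = 0.9977 m. Q_B = (1/0.029)·12.77·0.9977^(2/3)·√0.00029 = 7.486 m³/s.
Q_A = 2.1 m³/s vs Q_B = 7.486 m³/s, so channel B carries more.

channel B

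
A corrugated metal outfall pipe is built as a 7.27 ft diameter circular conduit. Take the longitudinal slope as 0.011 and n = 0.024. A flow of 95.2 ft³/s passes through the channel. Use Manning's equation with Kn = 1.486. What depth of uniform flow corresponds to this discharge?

y_n = 2.41 ft

Manning's equation rearranged: A R^(2/3) = nQ / (1.486·√S) = 0.024 × 95.2 / (1.486 × √0.011) = 14.66.
Try y = 2.96 ft: A R^(2/3) = 21.52 — high.
Try y = 2.02 ft: A R^(2/3) = 10.43 — low.
Try y = 2.41 ft: A R^(2/3) = 14.67 — ≈ 14.66.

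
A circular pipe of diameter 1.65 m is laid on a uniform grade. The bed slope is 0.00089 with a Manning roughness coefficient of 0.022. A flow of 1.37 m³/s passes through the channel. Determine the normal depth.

Manning's equation rearranged: A R^(2/3) = nQ / (1·√S) = 0.022 × 1.37 / (√0.00089) = 1.01.
Try y = 1.5 m: A R^(2/3) = 1.268 — over.
Try y = 0.975 m: A R^(2/3) = 0.7776 — short.
Try y = 1.17 m: A R^(2/3) = 1.009 — matches.

y_n = 1.17 m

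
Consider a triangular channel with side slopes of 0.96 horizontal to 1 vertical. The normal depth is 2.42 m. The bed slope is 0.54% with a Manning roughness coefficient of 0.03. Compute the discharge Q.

For a triangular section with side slope z = 0.96: A = zy² = 0.96×2.42² = 5.622 m²; P = 2y√(1+z²) = 2×2.42×1.386 = 6.709 m.
Hydraulic radius R = A/P = 5.622/6.709 = 0.838 m.
Manning's equation: Q = (1/n) A R^(2/3) S^(1/2) = (1/0.03) × 5.622 × 0.838^(2/3) × 0.0054^(1/2) = 12.2 m³/s.

Q = 12.2 m³/s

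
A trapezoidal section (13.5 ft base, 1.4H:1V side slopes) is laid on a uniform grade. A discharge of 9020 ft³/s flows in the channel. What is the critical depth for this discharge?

At critical depth, Q² T / (g A³) = 1, i.e. A³/T = Q²/g = 9020²/32.2 = 2527000.
Try y = 11.5 ft: A³/T = 863100 — short.
Try y = 15 ft: A³/T = 2497000 — close enough.

y_c = 15 ft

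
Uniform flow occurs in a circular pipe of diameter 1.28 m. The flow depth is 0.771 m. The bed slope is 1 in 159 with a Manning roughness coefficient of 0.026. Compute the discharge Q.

Q = 1.24 m³/s

For a circular section of diameter D = 1.28 m at depth y = 0.771 m, the central angle is θ = 2 arccos(1 − 2y/D) = 3.554 rad. Then A = (D²/8)(θ − sin θ) = 0.8099 m² and P = Dθ/2 = 2.274 m.
Hydraulic radius R = A/P = 0.8099/2.274 = 0.3561 m.
Manning's equation: Q = (1/n) A R^(2/3) S^(1/2) = (1/0.026) × 0.8099 × 0.3561^(2/3) × 0.006289^(1/2) = 1.24 m³/s.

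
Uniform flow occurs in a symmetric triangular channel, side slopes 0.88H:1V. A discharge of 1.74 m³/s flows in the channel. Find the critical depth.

y_c = 0.956 m

At critical depth, Q² T / (g A³) = 1, i.e. A³/T = Q²/g = 1.74²/9.81 = 0.3086.
Trying y = 0.663 m: A³/T = 0.0496 — low.
Trying y = 1.11 m: A³/T = 0.6525 — high.
Trying y = 0.956 m: A³/T = 0.3092 — ≈ 0.3086.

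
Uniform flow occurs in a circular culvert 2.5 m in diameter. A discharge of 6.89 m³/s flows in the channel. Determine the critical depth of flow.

At critical depth, Q² T / (g A³) = 1, i.e. A³/T = Q²/g = 6.89²/9.81 = 4.839.
At y = 1.47 m: A³/T = 10.99 — too large.
At y = 1.05 m: A³/T = 3.035 — too small.
At y = 1.19 m: A³/T = 4.901 — matches.

y_c = 1.19 m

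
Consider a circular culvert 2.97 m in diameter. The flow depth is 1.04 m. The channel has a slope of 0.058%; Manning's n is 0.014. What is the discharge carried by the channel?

For a circular section of diameter D = 2.97 m at depth y = 1.04 m, the central angle is θ = 2 arccos(1 − 2y/D) = 2.533 rad. Then A = (D²/8)(θ − sin θ) = 2.162 m² and P = Dθ/2 = 3.761 m.
Hydraulic radius R = A/P = 2.162/3.761 = 0.5749 m.
Manning's equation: Q = (1/n) A R^(2/3) S^(1/2) = (1/0.014) × 2.162 × 0.5749^(2/3) × 0.00058^(1/2) = 2.57 m³/s.

Q = 2.57 m³/s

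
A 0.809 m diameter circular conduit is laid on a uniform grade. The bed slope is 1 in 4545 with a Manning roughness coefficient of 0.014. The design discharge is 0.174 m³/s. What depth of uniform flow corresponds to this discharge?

Manning's equation rearranged: A R^(2/3) = nQ / (1·√S) = 0.014 × 0.174 / (√0.00022) = 0.1642.
Try y = 0.457 m: A R^(2/3) = 0.1083 — low.
Try y = 0.671 m: A R^(2/3) = 0.179 — high.
Try y = 0.616 m: A R^(2/3) = 0.1643 — matches.

y_n = 0.616 m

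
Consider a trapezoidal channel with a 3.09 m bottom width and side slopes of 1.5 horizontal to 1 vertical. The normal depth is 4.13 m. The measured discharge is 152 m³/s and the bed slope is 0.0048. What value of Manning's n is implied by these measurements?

With bottom width b = 3.09 m and side slope z = 1.5: A = (b + zy)y = (3.09 + 1.5×4.13)×4.13 = 38.35 m²; P = b + 2y√(1+z²) = 3.09 + 2×4.13×1.803 = 17.98 m.
Hydraulic radius R = A/P = 38.35/17.98 = 2.133 m.
Rearranging Manning's equation: n = (1/Q) A R^(2/3) S^(1/2) = (1/152) × 38.35 × 2.133^(2/3) × √0.0048 = 0.029.

n = 0.029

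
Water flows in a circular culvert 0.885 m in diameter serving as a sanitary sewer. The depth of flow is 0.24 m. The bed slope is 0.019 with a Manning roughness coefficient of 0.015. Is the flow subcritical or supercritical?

supercritical

For a circular section of diameter D = 0.885 m at depth y = 0.24 m, the central angle is θ = 2 arccos(1 − 2y/D) = 2.191 rad. Then A = (D²/8)(θ − sin θ) = 0.1348 m² and P = Dθ/2 = 0.9695 m.
Hydraulic radius R = A/P = 0.1348/0.9695 = 0.1391 m.
V = (1/n) R^(2/3) √S = (1/0.015) × 0.1391^(2/3) × √0.019 = 2.467 m/s. Hydraulic depth D_h = A/T = 0.1348/0.7869 = 0.1713 m.
Froude number Fr = V/√(g·D_h) = 2.467/√(9.81×0.1713) = 1.9, which is greater than 1, so the flow is supercritical.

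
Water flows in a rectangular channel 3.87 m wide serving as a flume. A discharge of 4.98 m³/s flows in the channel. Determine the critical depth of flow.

For a rectangular channel, critical depth y_c = (q²/g)^(1/3) where q = Q/b = 4.98/3.87 = 1.287 m²/s.
So y_c = (1.287²/9.81)^(1/3) = 0.553 m.

y_c = 0.553 m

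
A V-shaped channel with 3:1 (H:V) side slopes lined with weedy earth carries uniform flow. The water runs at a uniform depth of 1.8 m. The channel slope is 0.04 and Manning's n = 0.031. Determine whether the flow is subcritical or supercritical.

For a triangular section with side slope z = 3: A = zy² = 3×1.8² = 9.72 m²; P = 2y√(1+z²) = 2×1.8×3.162 = 11.38 m.
Hydraulic radius R = A/P = 9.72/11.38 = 0.8538 m.
V = (1/n) R^(2/3) √S = (1/0.031) × 0.8538^(2/3) × √0.04 = 5.806 m/s. Hydraulic depth D_h = A/T = 9.72/10.8 = 0.9 m.
Froude number Fr = V/√(g·D_h) = 5.806/√(9.81×0.9) = 1.95, which is greater than 1, so the flow is supercritical.

supercritical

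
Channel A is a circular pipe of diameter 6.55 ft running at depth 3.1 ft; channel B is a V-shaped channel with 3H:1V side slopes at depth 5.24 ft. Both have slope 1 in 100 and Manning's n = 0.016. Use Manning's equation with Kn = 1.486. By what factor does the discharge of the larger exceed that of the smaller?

7.1

Channel A: For a circular section of diameter D = 6.55 ft at depth y = 3.1 ft, the central angle is θ = 2 arccos(1 − 2y/D) = 3.035 rad. Then A = (D²/8)(θ − sin θ) = 15.7 ft² and P = Dθ/2 = 9.939 ft. Hydraulic radius R = A/P = 15.7/9.939 = 1.58 ft. Q_A = (1.486/0.016)·15.7·1.58^(2/3)·√0.01 = 197.8 ft³/s.
Channel B: For a triangular section with side slope z = 3: A = zy² = 3×5.24² = 82.37 ft²; P = 2y√(1+z²) = 2×5.24×3.162 = 33.14 ft. Hydraulic radius R = A/P = 82.37/33.14 = 2.486 ft. Q_B = (1.486/0.016)·82.37·2.486^(2/3)·√0.01 = 1404 ft³/s.
The larger discharge is 1404 ft³/s and the smaller is 197.8 ft³/s; the ratio is 7.1.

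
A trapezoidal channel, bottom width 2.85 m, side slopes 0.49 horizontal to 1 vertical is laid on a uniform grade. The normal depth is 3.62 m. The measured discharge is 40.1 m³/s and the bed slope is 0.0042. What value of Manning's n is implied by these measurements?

With bottom width b = 2.85 m and side slope z = 0.49: A = (b + zy)y = (2.85 + 0.49×3.62)×3.62 = 16.74 m²; P = b + 2y√(1+z²) = 2.85 + 2×3.62×1.114 = 10.91 m.
Hydraulic radius R = A/P = 16.74/10.91 = 1.534 m.
Rearranging Manning's equation: n = (1/Q) A R^(2/3) S^(1/2) = (1/40.1) × 16.74 × 1.534^(2/3) × √0.0042 = 0.036.

n = 0.036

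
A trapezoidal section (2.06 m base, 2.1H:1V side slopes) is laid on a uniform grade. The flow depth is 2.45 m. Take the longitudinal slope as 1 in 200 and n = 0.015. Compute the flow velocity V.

With bottom width b = 2.06 m and side slope z = 2.1: A = (b + zy)y = (2.06 + 2.1×2.45)×2.45 = 17.65 m²; P = b + 2y√(1+z²) = 2.06 + 2×2.45×2.326 = 13.46 m.
Hydraulic radius R = A/P = 17.65/13.46 = 1.312 m.
From Manning's equation, V = (1/n) R^(2/3) S^(1/2) = (1/0.015) × 1.312^(2/3) × 0.005^(1/2) = 5.65 m/s.

V = 5.65 m/s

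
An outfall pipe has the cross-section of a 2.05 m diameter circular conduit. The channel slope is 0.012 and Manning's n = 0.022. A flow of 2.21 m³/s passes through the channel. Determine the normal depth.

y_n = 0.638 m

Manning's equation rearranged: A R^(2/3) = nQ / (1·√S) = 0.022 × 2.21 / (√0.012) = 0.4438.
At y = 0.736 m: A R^(2/3) = 0.583 — high.
At y = 0.481 m: A R^(2/3) = 0.2552 — low.
At y = 0.638 m: A R^(2/3) = 0.4444 — matches.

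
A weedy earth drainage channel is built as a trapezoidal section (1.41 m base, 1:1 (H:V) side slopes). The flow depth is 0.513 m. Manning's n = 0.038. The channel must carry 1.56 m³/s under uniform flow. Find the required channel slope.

S = 0.0149

With bottom width b = 1.41 m and side slope z = 1: A = (b + zy)y = (1.41 + 1×0.513)×0.513 = 0.9865 m²; P = b + 2y√(1+z²) = 1.41 + 2×0.513×1.414 = 2.861 m.
Hydraulic radius R = A/P = 0.9865/2.861 = 0.3448 m.
From Manning's equation, S = [nQ / (1 A R^(2/3))]² = [0.038 × 1.56 / (1 × 0.9865 × 0.3448^(2/3))]² = 0.0149.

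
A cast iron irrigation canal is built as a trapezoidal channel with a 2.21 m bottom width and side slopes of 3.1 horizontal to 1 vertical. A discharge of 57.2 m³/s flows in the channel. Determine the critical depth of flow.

At critical depth, Q² T / (g A³) = 1, i.e. A³/T = Q²/g = 57.2²/9.81 = 333.5.
Try y = 2.38 m: A³/T = 700.4 — over.
Try y = 2.01 m: A³/T = 332.9 — ≈ 333.5.

y_c = 2.01 m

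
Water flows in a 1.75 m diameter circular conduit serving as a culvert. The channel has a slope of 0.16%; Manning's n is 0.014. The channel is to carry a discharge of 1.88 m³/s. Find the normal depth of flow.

y_n = 0.849 m

Manning's equation rearranged: A R^(2/3) = nQ / (1·√S) = 0.014 × 1.88 / (√0.0016) = 0.658.
At y = 0.632 m: A R^(2/3) = 0.3866 — short.
At y = 0.982 m: A R^(2/3) = 0.8385 — over.
At y = 0.849 m: A R^(2/3) = 0.6583 — matches.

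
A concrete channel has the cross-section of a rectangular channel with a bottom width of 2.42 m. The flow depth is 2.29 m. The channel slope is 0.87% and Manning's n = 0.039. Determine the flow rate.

Flow area A = b·y = 2.42 × 2.29 = 5.542 m². Wetted perimeter P = b + 2y = 2.42 + 2×2.29 = 7 m.
Hydraulic radius R = A/P = 5.542/7 = 0.7917 m.
Manning's equation: Q = (1/n) A R^(2/3) S^(1/2) = (1/0.039) × 5.542 × 0.7917^(2/3) × 0.0087^(1/2) = 11.3 m³/s.

Q = 11.3 m³/s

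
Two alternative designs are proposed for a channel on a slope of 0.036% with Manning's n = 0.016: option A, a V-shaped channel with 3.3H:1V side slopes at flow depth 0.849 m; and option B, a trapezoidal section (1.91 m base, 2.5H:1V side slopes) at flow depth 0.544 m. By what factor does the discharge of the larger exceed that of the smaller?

1.43

Channel A: For a triangular section with side slope z = 3.3: A = zy² = 3.3×0.849² = 2.379 m²; P = 2y√(1+z²) = 2×0.849×3.448 = 5.855 m. Hydraulic radius R = A/P = 2.379/5.855 = 0.4063 m. Q_A = (1/0.016)·2.379·0.4063^(2/3)·√0.00036 = 1.547 m³/s.
Channel B: With bottom width b = 1.91 m and side slope z = 2.5: A = (b + zy)y = (1.91 + 2.5×0.544)×0.544 = 1.779 m²; P = b + 2y√(1+z²) = 1.91 + 2×0.544×2.693 = 4.84 m. Hydraulic radius R = A/P = 1.779/4.84 = 0.3676 m. Q_B = (1/0.016)·1.779·0.3676^(2/3)·√0.00036 = 1.082 m³/s.
The larger discharge is 1.547 m³/s and the smaller is 1.082 m³/s; the ratio is 1.43.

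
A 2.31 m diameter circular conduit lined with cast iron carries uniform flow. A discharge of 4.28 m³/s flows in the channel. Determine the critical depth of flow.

y_c = 0.948 m

At critical depth, Q² T / (g A³) = 1, i.e. A³/T = Q²/g = 4.28²/9.81 = 1.867.
Trying y = 1.12 m: A³/T = 3.541 — high.
Trying y = 0.948 m: A³/T = 1.87 — ≈ 1.867.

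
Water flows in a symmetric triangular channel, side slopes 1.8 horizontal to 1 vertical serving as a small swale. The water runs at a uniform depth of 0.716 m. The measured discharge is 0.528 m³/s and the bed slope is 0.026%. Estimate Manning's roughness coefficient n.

n = 0.013

For a triangular section with side slope z = 1.8: A = zy² = 1.8×0.716² = 0.9228 m²; P = 2y√(1+z²) = 2×0.716×2.059 = 2.949 m.
Hydraulic radius R = A/P = 0.9228/2.949 = 0.3129 m.
Rearranging Manning's equation: n = (1/Q) A R^(2/3) S^(1/2) = (1/0.528) × 0.9228 × 0.3129^(2/3) × √0.00026 = 0.013.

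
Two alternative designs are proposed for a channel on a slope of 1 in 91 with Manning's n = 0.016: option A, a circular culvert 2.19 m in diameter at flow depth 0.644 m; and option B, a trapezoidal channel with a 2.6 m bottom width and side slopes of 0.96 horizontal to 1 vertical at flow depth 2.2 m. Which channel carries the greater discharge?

channel B

Channel A: For a circular section of diameter D = 2.19 m at depth y = 0.644 m, the central angle is θ = 2 arccos(1 − 2y/D) = 2.293 rad. Then A = (D²/8)(θ − sin θ) = 0.9244 m² and P = Dθ/2 = 2.51 m. Hydraulic radius R = A/P = 0.9244/2.51 = 0.3682 m. Q_A = (1/0.016)·0.9244·0.3682^(2/3)·√0.01099 = 3.112 m³/s.
Channel B: With bottom width b = 2.6 m and side slope z = 0.96: A = (b + zy)y = (2.6 + 0.96×2.2)×2.2 = 10.37 m²; P = b + 2y√(1+z²) = 2.6 + 2×2.2×1.386 = 8.699 m. Hydraulic radius R = A/P = 10.37/8.699 = 1.192 m. Q_B = (1/0.016)·10.37·1.192^(2/3)·√0.01099 = 76.34 m³/s.
Q_A = 3.112 m³/s vs Q_B = 76.34 m³/s, so channel B carries more.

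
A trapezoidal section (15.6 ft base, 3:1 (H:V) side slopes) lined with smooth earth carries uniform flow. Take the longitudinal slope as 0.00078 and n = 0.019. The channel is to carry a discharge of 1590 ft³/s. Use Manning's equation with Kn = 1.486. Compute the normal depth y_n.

Manning's equation rearranged: A R^(2/3) = nQ / (1.486·√S) = 0.019 × 1590 / (1.486 × √0.00078) = 727.9.
Try y = 8.62 ft: A R^(2/3) = 1058 — high.
Try y = 5.24 ft: A R^(2/3) = 368.7 — low.
Try y = 7.25 ft: A R^(2/3) = 727.8 — close enough.

y_n = 7.25 ft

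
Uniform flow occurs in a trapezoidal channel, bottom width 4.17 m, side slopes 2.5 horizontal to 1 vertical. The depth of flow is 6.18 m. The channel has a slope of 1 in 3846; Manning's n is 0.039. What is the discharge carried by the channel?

With bottom width b = 4.17 m and side slope z = 2.5: A = (b + zy)y = (4.17 + 2.5×6.18)×6.18 = 121.3 m²; P = b + 2y√(1+z²) = 4.17 + 2×6.18×2.693 = 37.45 m.
Hydraulic radius R = A/P = 121.3/37.45 = 3.238 m.
Manning's equation: Q = (1/n) A R^(2/3) S^(1/2) = (1/0.039) × 121.3 × 3.238^(2/3) × 0.00026^(1/2) = 110 m³/s.

Q = 110 m³/s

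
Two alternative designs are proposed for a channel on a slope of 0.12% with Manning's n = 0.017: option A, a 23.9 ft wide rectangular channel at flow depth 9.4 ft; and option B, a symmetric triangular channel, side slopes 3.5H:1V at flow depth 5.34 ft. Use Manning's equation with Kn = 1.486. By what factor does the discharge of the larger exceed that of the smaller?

Channel A: Flow area A = b·y = 23.9 × 9.4 = 224.7 ft². Wetted perimeter P = b + 2y = 23.9 + 2×9.4 = 42.7 ft. Hydraulic radius R = A/P = 224.7/42.7 = 5.261 ft. Q_A = (1.486/0.017)·224.7·5.261^(2/3)·√0.0012 = 2058 ft³/s.
Channel B: For a triangular section with side slope z = 3.5: A = zy² = 3.5×5.34² = 99.8 ft²; P = 2y√(1+z²) = 2×5.34×3.64 = 38.88 ft. Hydraulic radius R = A/P = 99.8/38.88 = 2.567 ft. Q_B = (1.486/0.017)·99.8·2.567^(2/3)·√0.0012 = 566.6 ft³/s.
The larger discharge is 2058 ft³/s and the smaller is 566.6 ft³/s; the ratio is 3.63.

3.63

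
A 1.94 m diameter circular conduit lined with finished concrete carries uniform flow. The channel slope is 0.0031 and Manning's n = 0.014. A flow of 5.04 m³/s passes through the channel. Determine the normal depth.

Manning's equation rearranged: A R^(2/3) = nQ / (1·√S) = 0.014 × 5.04 / (√0.0031) = 1.267.
Try y = 1.47 m: A R^(2/3) = 1.684 — over.
Try y = 0.995 m: A R^(2/3) = 0.9524 — short.
Try y = 1.19 m: A R^(2/3) = 1.268 — close enough.

y_n = 1.19 m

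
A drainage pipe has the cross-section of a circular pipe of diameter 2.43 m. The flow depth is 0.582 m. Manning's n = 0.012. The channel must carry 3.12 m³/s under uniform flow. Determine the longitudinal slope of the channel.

S = 0.00801

For a circular section of diameter D = 2.43 m at depth y = 0.582 m, the central angle is θ = 2 arccos(1 − 2y/D) = 2.046 rad. Then A = (D²/8)(θ − sin θ) = 0.8534 m² and P = Dθ/2 = 2.485 m.
Hydraulic radius R = A/P = 0.8534/2.485 = 0.3434 m.
From Manning's equation, S = [nQ / (1 A R^(2/3))]² = [0.012 × 3.12 / (1 × 0.8534 × 0.3434^(2/3))]² = 0.00801.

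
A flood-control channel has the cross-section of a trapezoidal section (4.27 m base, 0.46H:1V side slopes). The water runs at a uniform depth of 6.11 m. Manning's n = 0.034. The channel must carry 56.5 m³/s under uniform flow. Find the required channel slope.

With bottom width b = 4.27 m and side slope z = 0.46: A = (b + zy)y = (4.27 + 0.46×6.11)×6.11 = 43.26 m²; P = b + 2y√(1+z²) = 4.27 + 2×6.11×1.101 = 17.72 m.
Hydraulic radius R = A/P = 43.26/17.72 = 2.441 m.
From Manning's equation, S = [nQ / (1 A R^(2/3))]² = [0.034 × 56.5 / (1 × 43.26 × 2.441^(2/3))]² = 0.0006.

S = 0.0006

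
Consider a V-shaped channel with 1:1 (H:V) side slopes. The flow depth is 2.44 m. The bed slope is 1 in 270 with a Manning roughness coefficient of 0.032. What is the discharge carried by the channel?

Q = 10.3 m³/s

For a triangular section with side slope z = 1: A = zy² = 1×2.44² = 5.954 m²; P = 2y√(1+z²) = 2×2.44×1.414 = 6.901 m.
Hydraulic radius R = A/P = 5.954/6.901 = 0.8627 m.
Manning's equation: Q = (1/n) A R^(2/3) S^(1/2) = (1/0.032) × 5.954 × 0.8627^(2/3) × 0.003704^(1/2) = 10.3 m³/s.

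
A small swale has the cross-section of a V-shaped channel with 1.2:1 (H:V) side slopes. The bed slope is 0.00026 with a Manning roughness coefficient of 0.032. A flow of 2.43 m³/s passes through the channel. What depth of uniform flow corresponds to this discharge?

Manning's equation rearranged: A R^(2/3) = nQ / (1·√S) = 0.032 × 2.43 / (√0.00026) = 4.822.
At y = 2.58 m: A R^(2/3) = 7.94 — over.
At y = 1.69 m: A R^(2/3) = 2.57 — short.
At y = 2.14 m: A R^(2/3) = 4.822 — close enough.

y_n = 2.14 m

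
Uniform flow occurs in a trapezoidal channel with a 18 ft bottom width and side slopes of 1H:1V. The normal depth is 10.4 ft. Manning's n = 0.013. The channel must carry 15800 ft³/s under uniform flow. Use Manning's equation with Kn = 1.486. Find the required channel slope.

With bottom width b = 18 ft and side slope z = 1: A = (b + zy)y = (18 + 1×10.4)×10.4 = 295.4 ft²; P = b + 2y√(1+z²) = 18 + 2×10.4×1.414 = 47.42 ft.
Hydraulic radius R = A/P = 295.4/47.42 = 6.229 ft.
From Manning's equation, S = [nQ / (1.486 A R^(2/3))]² = [0.013 × 15800 / (1.486 × 295.4 × 6.229^(2/3))]² = 0.0191.

S = 0.0191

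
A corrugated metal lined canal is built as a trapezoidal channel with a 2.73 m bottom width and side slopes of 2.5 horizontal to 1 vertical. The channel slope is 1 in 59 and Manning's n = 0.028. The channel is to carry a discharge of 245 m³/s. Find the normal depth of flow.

y_n = 3.29 m

Manning's equation rearranged: A R^(2/3) = nQ / (1·√S) = 0.028 × 245 / (√0.01695) = 52.69.
Trying y = 3.91 m: A R^(2/3) = 79.05 — too large.
Trying y = 2.86 m: A R^(2/3) = 37.98 — too small.
Trying y = 3.29 m: A R^(2/3) = 52.59 — matches.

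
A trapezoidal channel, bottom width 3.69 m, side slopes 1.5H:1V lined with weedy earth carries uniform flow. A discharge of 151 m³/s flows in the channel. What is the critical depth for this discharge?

y_c = 3.56 m

At critical depth, Q² T / (g A³) = 1, i.e. A³/T = Q²/g = 151²/9.81 = 2324.
Trying y = 2.7 m: A³/T = 774.1 — too small.
Trying y = 4.06 m: A³/T = 3945 — too large.
Trying y = 3.56 m: A³/T = 2312 — close enough.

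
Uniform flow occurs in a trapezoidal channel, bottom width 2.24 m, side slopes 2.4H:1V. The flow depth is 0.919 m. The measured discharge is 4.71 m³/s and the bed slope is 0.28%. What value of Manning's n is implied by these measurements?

n = 0.032

With bottom width b = 2.24 m and side slope z = 2.4: A = (b + zy)y = (2.24 + 2.4×0.919)×0.919 = 4.086 m²; P = b + 2y√(1+z²) = 2.24 + 2×0.919×2.6 = 7.019 m.
Hydraulic radius R = A/P = 4.086/7.019 = 0.5821 m.
Rearranging Manning's equation: n = (1/Q) A R^(2/3) S^(1/2) = (1/4.71) × 4.086 × 0.5821^(2/3) × √0.0028 = 0.032.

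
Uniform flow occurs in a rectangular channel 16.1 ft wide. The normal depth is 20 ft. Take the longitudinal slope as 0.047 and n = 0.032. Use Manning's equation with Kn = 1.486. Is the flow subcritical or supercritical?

Flow area A = b·y = 16.1 × 20 = 322 ft². Wetted perimeter P = b + 2y = 16.1 + 2×20 = 56.1 ft.
Hydraulic radius R = A/P = 322/56.1 = 5.74 ft.
V = (1.486/n) R^(2/3) √S = (1.486/0.032) × 5.74^(2/3) × √0.047 = 32.27 ft/s. Hydraulic depth D_h = A/T = 322/16.1 = 20 ft.
Froude number Fr = V/√(g·D_h) = 32.27/√(32.2×20) = 1.27, which is greater than 1, so the flow is supercritical.

supercritical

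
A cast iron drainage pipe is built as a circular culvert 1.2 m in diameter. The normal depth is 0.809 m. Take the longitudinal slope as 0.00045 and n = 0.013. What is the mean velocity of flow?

For a circular section of diameter D = 1.2 m at depth y = 0.809 m, the central angle is θ = 2 arccos(1 − 2y/D) = 3.853 rad. Then A = (D²/8)(θ − sin θ) = 0.8111 m² and P = Dθ/2 = 2.312 m.
Hydraulic radius R = A/P = 0.8111/2.312 = 0.3508 m.
From Manning's equation, V = (1/n) R^(2/3) S^(1/2) = (1/0.013) × 0.3508^(2/3) × 0.00045^(1/2) = 0.812 m/s.

V = 0.812 m/s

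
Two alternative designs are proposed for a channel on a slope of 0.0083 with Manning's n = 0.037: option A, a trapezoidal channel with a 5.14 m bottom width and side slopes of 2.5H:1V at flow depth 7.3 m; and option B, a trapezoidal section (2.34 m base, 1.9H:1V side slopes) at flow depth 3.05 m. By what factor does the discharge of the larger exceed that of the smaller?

12.3

Channel A: With bottom width b = 5.14 m and side slope z = 2.5: A = (b + zy)y = (5.14 + 2.5×7.3)×7.3 = 170.7 m²; P = b + 2y√(1+z²) = 5.14 + 2×7.3×2.693 = 44.45 m. Hydraulic radius R = A/P = 170.7/44.45 = 3.841 m. Q_A = (1/0.037)·170.7·3.841^(2/3)·√0.0083 = 1031 m³/s.
Channel B: With bottom width b = 2.34 m and side slope z = 1.9: A = (b + zy)y = (2.34 + 1.9×3.05)×3.05 = 24.81 m²; P = b + 2y√(1+z²) = 2.34 + 2×3.05×2.147 = 15.44 m. Hydraulic radius R = A/P = 24.81/15.44 = 1.607 m. Q_B = (1/0.037)·24.81·1.607^(2/3)·√0.0083 = 83.83 m³/s.
The larger discharge is 1031 m³/s and the smaller is 83.83 m³/s; the ratio is 12.3.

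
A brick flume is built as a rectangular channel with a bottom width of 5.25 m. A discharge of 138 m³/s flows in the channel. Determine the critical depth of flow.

For a rectangular channel, critical depth y_c = (q²/g)^(1/3) where q = Q/b = 138/5.25 = 26.29 m²/s.
So y_c = (26.29²/9.81)^(1/3) = 4.13 m.

y_c = 4.13 m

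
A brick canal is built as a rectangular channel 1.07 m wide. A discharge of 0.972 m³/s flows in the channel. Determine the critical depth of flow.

For a rectangular channel, critical depth y_c = (q²/g)^(1/3) where q = Q/b = 0.972/1.07 = 0.9084 m²/s.
So y_c = (0.9084²/9.81)^(1/3) = 0.438 m.

y_c = 0.438 m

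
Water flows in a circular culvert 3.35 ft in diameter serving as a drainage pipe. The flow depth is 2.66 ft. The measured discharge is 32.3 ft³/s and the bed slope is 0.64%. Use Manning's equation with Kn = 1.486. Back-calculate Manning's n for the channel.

n = 0.028

For a circular section of diameter D = 3.35 ft at depth y = 2.66 ft, the central angle is θ = 2 arccos(1 − 2y/D) = 4.399 rad. Then A = (D²/8)(θ − sin θ) = 7.505 ft² and P = Dθ/2 = 7.368 ft.
Hydraulic radius R = A/P = 7.505/7.368 = 1.019 ft.
Rearranging Manning's equation: n = (1.486/Q) A R^(2/3) S^(1/2) = (1.486/32.3) × 7.505 × 1.019^(2/3) × √0.0064 = 0.028.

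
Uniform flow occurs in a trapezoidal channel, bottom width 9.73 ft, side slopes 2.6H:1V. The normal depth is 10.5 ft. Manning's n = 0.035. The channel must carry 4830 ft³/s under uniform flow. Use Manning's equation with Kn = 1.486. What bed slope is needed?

With bottom width b = 9.73 ft and side slope z = 2.6: A = (b + zy)y = (9.73 + 2.6×10.5)×10.5 = 388.8 ft²; P = b + 2y√(1+z²) = 9.73 + 2×10.5×2.786 = 68.23 ft.
Hydraulic radius R = A/P = 388.8/68.23 = 5.699 ft.
From Manning's equation, S = [nQ / (1.486 A R^(2/3))]² = [0.035 × 4830 / (1.486 × 388.8 × 5.699^(2/3))]² = 0.00841.

S = 0.00841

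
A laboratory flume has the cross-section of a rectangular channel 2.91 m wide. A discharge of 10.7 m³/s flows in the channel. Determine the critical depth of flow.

y_c = 1.11 m

For a rectangular channel, critical depth y_c = (q²/g)^(1/3) where q = Q/b = 10.7/2.91 = 3.677 m²/s.
So y_c = (3.677²/9.81)^(1/3) = 1.11 m.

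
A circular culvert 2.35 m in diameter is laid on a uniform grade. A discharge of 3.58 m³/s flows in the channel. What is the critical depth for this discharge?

y_c = 0.859 m

At critical depth, Q² T / (g A³) = 1, i.e. A³/T = Q²/g = 3.58²/9.81 = 1.306.
Try y = 0.964 m: A³/T = 2.035 — too large.
Try y = 0.736 m: A³/T = 0.719 — too small.
Try y = 0.859 m: A³/T = 1.306 — matches.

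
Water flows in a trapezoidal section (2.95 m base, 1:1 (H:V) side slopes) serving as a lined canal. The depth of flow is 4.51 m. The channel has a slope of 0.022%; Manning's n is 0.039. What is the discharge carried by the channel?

With bottom width b = 2.95 m and side slope z = 1: A = (b + zy)y = (2.95 + 1×4.51)×4.51 = 33.64 m²; P = b + 2y√(1+z²) = 2.95 + 2×4.51×1.414 = 15.71 m.
Hydraulic radius R = A/P = 33.64/15.71 = 2.142 m.
Manning's equation: Q = (1/n) A R^(2/3) S^(1/2) = (1/0.039) × 33.64 × 2.142^(2/3) × 0.00022^(1/2) = 21.3 m³/s.

Q = 21.3 m³/s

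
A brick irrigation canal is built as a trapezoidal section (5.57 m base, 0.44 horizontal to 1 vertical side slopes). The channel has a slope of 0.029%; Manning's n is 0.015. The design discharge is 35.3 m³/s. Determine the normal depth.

Manning's equation rearranged: A R^(2/3) = nQ / (1·√S) = 0.015 × 35.3 / (√0.00029) = 31.09.
Try y = 2.4 m: A R^(2/3) = 20.56 — low.
Try y = 3.82 m: A R^(2/3) = 43.82 — high.
Try y = 3.1 m: A R^(2/3) = 31.11 — matches.

y_n = 3.1 m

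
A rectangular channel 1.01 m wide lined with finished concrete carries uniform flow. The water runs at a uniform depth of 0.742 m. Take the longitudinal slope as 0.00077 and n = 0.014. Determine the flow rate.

Flow area A = b·y = 1.01 × 0.742 = 0.7494 m². Wetted perimeter P = b + 2y = 1.01 + 2×0.742 = 2.494 m.
Hydraulic radius R = A/P = 0.7494/2.494 = 0.3005 m.
Manning's equation: Q = (1/n) A R^(2/3) S^(1/2) = (1/0.014) × 0.7494 × 0.3005^(2/3) × 0.00077^(1/2) = 0.666 m³/s.

Q = 0.666 m³/s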